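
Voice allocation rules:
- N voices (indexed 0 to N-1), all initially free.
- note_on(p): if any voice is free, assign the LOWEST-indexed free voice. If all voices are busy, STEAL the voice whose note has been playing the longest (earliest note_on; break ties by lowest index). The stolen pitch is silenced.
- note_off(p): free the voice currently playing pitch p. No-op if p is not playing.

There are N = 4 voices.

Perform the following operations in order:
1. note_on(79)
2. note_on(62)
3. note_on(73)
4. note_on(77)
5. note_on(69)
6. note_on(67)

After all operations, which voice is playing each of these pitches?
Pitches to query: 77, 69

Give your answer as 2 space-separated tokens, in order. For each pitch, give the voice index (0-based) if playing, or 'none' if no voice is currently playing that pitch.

Answer: 3 0

Derivation:
Op 1: note_on(79): voice 0 is free -> assigned | voices=[79 - - -]
Op 2: note_on(62): voice 1 is free -> assigned | voices=[79 62 - -]
Op 3: note_on(73): voice 2 is free -> assigned | voices=[79 62 73 -]
Op 4: note_on(77): voice 3 is free -> assigned | voices=[79 62 73 77]
Op 5: note_on(69): all voices busy, STEAL voice 0 (pitch 79, oldest) -> assign | voices=[69 62 73 77]
Op 6: note_on(67): all voices busy, STEAL voice 1 (pitch 62, oldest) -> assign | voices=[69 67 73 77]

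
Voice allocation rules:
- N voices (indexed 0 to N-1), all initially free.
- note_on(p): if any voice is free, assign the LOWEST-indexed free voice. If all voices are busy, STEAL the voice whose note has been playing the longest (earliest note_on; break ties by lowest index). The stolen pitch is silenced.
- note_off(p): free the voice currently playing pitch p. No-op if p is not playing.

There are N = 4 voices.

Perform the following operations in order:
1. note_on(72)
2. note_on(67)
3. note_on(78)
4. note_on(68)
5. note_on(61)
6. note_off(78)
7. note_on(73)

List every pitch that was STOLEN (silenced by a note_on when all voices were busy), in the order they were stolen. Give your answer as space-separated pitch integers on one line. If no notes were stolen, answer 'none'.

Answer: 72

Derivation:
Op 1: note_on(72): voice 0 is free -> assigned | voices=[72 - - -]
Op 2: note_on(67): voice 1 is free -> assigned | voices=[72 67 - -]
Op 3: note_on(78): voice 2 is free -> assigned | voices=[72 67 78 -]
Op 4: note_on(68): voice 3 is free -> assigned | voices=[72 67 78 68]
Op 5: note_on(61): all voices busy, STEAL voice 0 (pitch 72, oldest) -> assign | voices=[61 67 78 68]
Op 6: note_off(78): free voice 2 | voices=[61 67 - 68]
Op 7: note_on(73): voice 2 is free -> assigned | voices=[61 67 73 68]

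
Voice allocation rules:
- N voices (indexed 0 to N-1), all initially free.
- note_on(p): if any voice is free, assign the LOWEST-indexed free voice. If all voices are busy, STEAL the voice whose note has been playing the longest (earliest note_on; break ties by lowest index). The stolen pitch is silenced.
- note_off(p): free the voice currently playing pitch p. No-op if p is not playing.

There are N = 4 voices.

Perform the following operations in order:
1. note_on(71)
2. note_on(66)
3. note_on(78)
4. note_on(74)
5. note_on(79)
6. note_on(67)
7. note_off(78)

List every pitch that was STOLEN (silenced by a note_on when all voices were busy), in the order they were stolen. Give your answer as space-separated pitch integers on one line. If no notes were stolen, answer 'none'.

Op 1: note_on(71): voice 0 is free -> assigned | voices=[71 - - -]
Op 2: note_on(66): voice 1 is free -> assigned | voices=[71 66 - -]
Op 3: note_on(78): voice 2 is free -> assigned | voices=[71 66 78 -]
Op 4: note_on(74): voice 3 is free -> assigned | voices=[71 66 78 74]
Op 5: note_on(79): all voices busy, STEAL voice 0 (pitch 71, oldest) -> assign | voices=[79 66 78 74]
Op 6: note_on(67): all voices busy, STEAL voice 1 (pitch 66, oldest) -> assign | voices=[79 67 78 74]
Op 7: note_off(78): free voice 2 | voices=[79 67 - 74]

Answer: 71 66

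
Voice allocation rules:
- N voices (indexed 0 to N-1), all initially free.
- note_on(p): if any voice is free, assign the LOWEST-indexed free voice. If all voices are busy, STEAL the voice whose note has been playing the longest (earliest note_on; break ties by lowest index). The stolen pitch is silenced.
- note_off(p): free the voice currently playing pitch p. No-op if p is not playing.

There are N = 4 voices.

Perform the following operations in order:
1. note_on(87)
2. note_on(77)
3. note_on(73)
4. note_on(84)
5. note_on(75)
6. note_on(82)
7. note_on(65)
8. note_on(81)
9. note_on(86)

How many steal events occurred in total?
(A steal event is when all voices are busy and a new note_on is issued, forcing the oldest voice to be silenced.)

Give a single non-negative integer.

Op 1: note_on(87): voice 0 is free -> assigned | voices=[87 - - -]
Op 2: note_on(77): voice 1 is free -> assigned | voices=[87 77 - -]
Op 3: note_on(73): voice 2 is free -> assigned | voices=[87 77 73 -]
Op 4: note_on(84): voice 3 is free -> assigned | voices=[87 77 73 84]
Op 5: note_on(75): all voices busy, STEAL voice 0 (pitch 87, oldest) -> assign | voices=[75 77 73 84]
Op 6: note_on(82): all voices busy, STEAL voice 1 (pitch 77, oldest) -> assign | voices=[75 82 73 84]
Op 7: note_on(65): all voices busy, STEAL voice 2 (pitch 73, oldest) -> assign | voices=[75 82 65 84]
Op 8: note_on(81): all voices busy, STEAL voice 3 (pitch 84, oldest) -> assign | voices=[75 82 65 81]
Op 9: note_on(86): all voices busy, STEAL voice 0 (pitch 75, oldest) -> assign | voices=[86 82 65 81]

Answer: 5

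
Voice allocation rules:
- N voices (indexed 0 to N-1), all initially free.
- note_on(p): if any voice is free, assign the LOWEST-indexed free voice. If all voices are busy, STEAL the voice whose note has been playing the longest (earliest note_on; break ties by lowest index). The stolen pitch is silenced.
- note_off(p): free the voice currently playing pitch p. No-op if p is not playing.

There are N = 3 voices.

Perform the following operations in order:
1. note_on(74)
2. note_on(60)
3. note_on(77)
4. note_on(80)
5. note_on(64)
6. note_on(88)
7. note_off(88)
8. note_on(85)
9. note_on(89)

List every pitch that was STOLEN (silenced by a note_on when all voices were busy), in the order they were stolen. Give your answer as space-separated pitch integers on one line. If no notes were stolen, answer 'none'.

Op 1: note_on(74): voice 0 is free -> assigned | voices=[74 - -]
Op 2: note_on(60): voice 1 is free -> assigned | voices=[74 60 -]
Op 3: note_on(77): voice 2 is free -> assigned | voices=[74 60 77]
Op 4: note_on(80): all voices busy, STEAL voice 0 (pitch 74, oldest) -> assign | voices=[80 60 77]
Op 5: note_on(64): all voices busy, STEAL voice 1 (pitch 60, oldest) -> assign | voices=[80 64 77]
Op 6: note_on(88): all voices busy, STEAL voice 2 (pitch 77, oldest) -> assign | voices=[80 64 88]
Op 7: note_off(88): free voice 2 | voices=[80 64 -]
Op 8: note_on(85): voice 2 is free -> assigned | voices=[80 64 85]
Op 9: note_on(89): all voices busy, STEAL voice 0 (pitch 80, oldest) -> assign | voices=[89 64 85]

Answer: 74 60 77 80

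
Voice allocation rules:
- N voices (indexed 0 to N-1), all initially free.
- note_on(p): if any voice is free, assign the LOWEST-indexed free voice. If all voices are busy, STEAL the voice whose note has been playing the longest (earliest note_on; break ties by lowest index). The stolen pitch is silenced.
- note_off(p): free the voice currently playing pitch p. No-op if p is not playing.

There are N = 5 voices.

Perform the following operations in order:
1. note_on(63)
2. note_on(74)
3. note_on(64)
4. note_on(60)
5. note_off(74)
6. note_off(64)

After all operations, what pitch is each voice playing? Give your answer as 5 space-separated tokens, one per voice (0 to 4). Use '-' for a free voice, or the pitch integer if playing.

Answer: 63 - - 60 -

Derivation:
Op 1: note_on(63): voice 0 is free -> assigned | voices=[63 - - - -]
Op 2: note_on(74): voice 1 is free -> assigned | voices=[63 74 - - -]
Op 3: note_on(64): voice 2 is free -> assigned | voices=[63 74 64 - -]
Op 4: note_on(60): voice 3 is free -> assigned | voices=[63 74 64 60 -]
Op 5: note_off(74): free voice 1 | voices=[63 - 64 60 -]
Op 6: note_off(64): free voice 2 | voices=[63 - - 60 -]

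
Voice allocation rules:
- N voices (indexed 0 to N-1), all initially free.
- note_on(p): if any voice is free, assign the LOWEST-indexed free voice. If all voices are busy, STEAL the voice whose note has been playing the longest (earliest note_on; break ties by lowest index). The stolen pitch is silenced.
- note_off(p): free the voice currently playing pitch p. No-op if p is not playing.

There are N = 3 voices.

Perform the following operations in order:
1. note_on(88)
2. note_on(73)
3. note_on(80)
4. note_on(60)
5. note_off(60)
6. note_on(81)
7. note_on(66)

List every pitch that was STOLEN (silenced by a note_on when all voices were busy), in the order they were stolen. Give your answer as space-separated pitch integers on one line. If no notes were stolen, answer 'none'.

Answer: 88 73

Derivation:
Op 1: note_on(88): voice 0 is free -> assigned | voices=[88 - -]
Op 2: note_on(73): voice 1 is free -> assigned | voices=[88 73 -]
Op 3: note_on(80): voice 2 is free -> assigned | voices=[88 73 80]
Op 4: note_on(60): all voices busy, STEAL voice 0 (pitch 88, oldest) -> assign | voices=[60 73 80]
Op 5: note_off(60): free voice 0 | voices=[- 73 80]
Op 6: note_on(81): voice 0 is free -> assigned | voices=[81 73 80]
Op 7: note_on(66): all voices busy, STEAL voice 1 (pitch 73, oldest) -> assign | voices=[81 66 80]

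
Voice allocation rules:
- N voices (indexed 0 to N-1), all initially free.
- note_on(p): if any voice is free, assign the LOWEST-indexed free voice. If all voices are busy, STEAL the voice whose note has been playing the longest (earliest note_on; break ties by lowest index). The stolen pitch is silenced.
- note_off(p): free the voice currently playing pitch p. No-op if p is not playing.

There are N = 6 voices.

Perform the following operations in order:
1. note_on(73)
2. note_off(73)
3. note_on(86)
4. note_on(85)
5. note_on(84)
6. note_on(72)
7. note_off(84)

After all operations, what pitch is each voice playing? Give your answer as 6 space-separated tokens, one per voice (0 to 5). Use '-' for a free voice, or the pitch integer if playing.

Op 1: note_on(73): voice 0 is free -> assigned | voices=[73 - - - - -]
Op 2: note_off(73): free voice 0 | voices=[- - - - - -]
Op 3: note_on(86): voice 0 is free -> assigned | voices=[86 - - - - -]
Op 4: note_on(85): voice 1 is free -> assigned | voices=[86 85 - - - -]
Op 5: note_on(84): voice 2 is free -> assigned | voices=[86 85 84 - - -]
Op 6: note_on(72): voice 3 is free -> assigned | voices=[86 85 84 72 - -]
Op 7: note_off(84): free voice 2 | voices=[86 85 - 72 - -]

Answer: 86 85 - 72 - -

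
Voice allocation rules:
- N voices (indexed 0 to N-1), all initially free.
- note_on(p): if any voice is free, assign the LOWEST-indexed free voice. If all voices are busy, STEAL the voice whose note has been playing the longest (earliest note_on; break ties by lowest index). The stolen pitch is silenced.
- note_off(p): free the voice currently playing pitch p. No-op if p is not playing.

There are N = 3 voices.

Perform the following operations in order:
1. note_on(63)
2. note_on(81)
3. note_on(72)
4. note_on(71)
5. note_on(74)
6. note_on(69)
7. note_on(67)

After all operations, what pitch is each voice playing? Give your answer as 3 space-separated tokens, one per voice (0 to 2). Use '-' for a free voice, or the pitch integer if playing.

Op 1: note_on(63): voice 0 is free -> assigned | voices=[63 - -]
Op 2: note_on(81): voice 1 is free -> assigned | voices=[63 81 -]
Op 3: note_on(72): voice 2 is free -> assigned | voices=[63 81 72]
Op 4: note_on(71): all voices busy, STEAL voice 0 (pitch 63, oldest) -> assign | voices=[71 81 72]
Op 5: note_on(74): all voices busy, STEAL voice 1 (pitch 81, oldest) -> assign | voices=[71 74 72]
Op 6: note_on(69): all voices busy, STEAL voice 2 (pitch 72, oldest) -> assign | voices=[71 74 69]
Op 7: note_on(67): all voices busy, STEAL voice 0 (pitch 71, oldest) -> assign | voices=[67 74 69]

Answer: 67 74 69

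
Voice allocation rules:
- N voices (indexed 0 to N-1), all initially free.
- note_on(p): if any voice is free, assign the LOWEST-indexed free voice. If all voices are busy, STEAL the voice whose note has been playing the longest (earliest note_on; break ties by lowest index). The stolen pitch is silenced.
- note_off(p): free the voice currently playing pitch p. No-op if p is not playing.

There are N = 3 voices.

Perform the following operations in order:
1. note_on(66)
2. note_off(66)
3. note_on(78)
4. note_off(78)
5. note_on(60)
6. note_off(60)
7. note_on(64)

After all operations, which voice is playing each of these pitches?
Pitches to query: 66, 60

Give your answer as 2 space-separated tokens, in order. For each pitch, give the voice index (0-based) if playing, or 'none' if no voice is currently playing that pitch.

Op 1: note_on(66): voice 0 is free -> assigned | voices=[66 - -]
Op 2: note_off(66): free voice 0 | voices=[- - -]
Op 3: note_on(78): voice 0 is free -> assigned | voices=[78 - -]
Op 4: note_off(78): free voice 0 | voices=[- - -]
Op 5: note_on(60): voice 0 is free -> assigned | voices=[60 - -]
Op 6: note_off(60): free voice 0 | voices=[- - -]
Op 7: note_on(64): voice 0 is free -> assigned | voices=[64 - -]

Answer: none none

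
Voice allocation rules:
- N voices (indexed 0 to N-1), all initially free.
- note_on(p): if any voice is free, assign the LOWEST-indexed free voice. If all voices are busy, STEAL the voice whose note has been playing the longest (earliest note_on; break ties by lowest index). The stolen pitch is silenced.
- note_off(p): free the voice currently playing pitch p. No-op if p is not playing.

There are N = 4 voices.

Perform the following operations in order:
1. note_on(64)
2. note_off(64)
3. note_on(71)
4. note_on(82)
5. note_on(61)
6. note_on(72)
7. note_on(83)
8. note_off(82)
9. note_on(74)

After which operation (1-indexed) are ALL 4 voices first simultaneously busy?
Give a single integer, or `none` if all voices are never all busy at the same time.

Answer: 6

Derivation:
Op 1: note_on(64): voice 0 is free -> assigned | voices=[64 - - -]
Op 2: note_off(64): free voice 0 | voices=[- - - -]
Op 3: note_on(71): voice 0 is free -> assigned | voices=[71 - - -]
Op 4: note_on(82): voice 1 is free -> assigned | voices=[71 82 - -]
Op 5: note_on(61): voice 2 is free -> assigned | voices=[71 82 61 -]
Op 6: note_on(72): voice 3 is free -> assigned | voices=[71 82 61 72]
Op 7: note_on(83): all voices busy, STEAL voice 0 (pitch 71, oldest) -> assign | voices=[83 82 61 72]
Op 8: note_off(82): free voice 1 | voices=[83 - 61 72]
Op 9: note_on(74): voice 1 is free -> assigned | voices=[83 74 61 72]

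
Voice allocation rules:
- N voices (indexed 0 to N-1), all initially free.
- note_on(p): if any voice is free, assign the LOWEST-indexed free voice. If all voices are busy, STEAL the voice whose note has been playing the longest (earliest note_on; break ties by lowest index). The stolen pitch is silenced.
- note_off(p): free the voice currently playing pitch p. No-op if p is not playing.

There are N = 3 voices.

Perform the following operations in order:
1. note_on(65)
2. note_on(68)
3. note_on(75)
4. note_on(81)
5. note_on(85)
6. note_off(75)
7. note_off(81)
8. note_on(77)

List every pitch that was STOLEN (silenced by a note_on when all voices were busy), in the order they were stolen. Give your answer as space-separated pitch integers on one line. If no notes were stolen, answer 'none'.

Answer: 65 68

Derivation:
Op 1: note_on(65): voice 0 is free -> assigned | voices=[65 - -]
Op 2: note_on(68): voice 1 is free -> assigned | voices=[65 68 -]
Op 3: note_on(75): voice 2 is free -> assigned | voices=[65 68 75]
Op 4: note_on(81): all voices busy, STEAL voice 0 (pitch 65, oldest) -> assign | voices=[81 68 75]
Op 5: note_on(85): all voices busy, STEAL voice 1 (pitch 68, oldest) -> assign | voices=[81 85 75]
Op 6: note_off(75): free voice 2 | voices=[81 85 -]
Op 7: note_off(81): free voice 0 | voices=[- 85 -]
Op 8: note_on(77): voice 0 is free -> assigned | voices=[77 85 -]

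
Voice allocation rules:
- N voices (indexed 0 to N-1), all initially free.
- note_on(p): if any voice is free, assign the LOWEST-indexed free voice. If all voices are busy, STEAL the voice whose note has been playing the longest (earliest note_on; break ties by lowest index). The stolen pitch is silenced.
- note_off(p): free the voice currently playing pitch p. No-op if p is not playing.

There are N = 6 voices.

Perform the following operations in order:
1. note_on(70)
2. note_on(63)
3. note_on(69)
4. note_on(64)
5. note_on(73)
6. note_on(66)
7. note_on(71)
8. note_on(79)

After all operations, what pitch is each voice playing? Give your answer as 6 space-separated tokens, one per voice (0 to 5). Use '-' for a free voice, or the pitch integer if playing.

Op 1: note_on(70): voice 0 is free -> assigned | voices=[70 - - - - -]
Op 2: note_on(63): voice 1 is free -> assigned | voices=[70 63 - - - -]
Op 3: note_on(69): voice 2 is free -> assigned | voices=[70 63 69 - - -]
Op 4: note_on(64): voice 3 is free -> assigned | voices=[70 63 69 64 - -]
Op 5: note_on(73): voice 4 is free -> assigned | voices=[70 63 69 64 73 -]
Op 6: note_on(66): voice 5 is free -> assigned | voices=[70 63 69 64 73 66]
Op 7: note_on(71): all voices busy, STEAL voice 0 (pitch 70, oldest) -> assign | voices=[71 63 69 64 73 66]
Op 8: note_on(79): all voices busy, STEAL voice 1 (pitch 63, oldest) -> assign | voices=[71 79 69 64 73 66]

Answer: 71 79 69 64 73 66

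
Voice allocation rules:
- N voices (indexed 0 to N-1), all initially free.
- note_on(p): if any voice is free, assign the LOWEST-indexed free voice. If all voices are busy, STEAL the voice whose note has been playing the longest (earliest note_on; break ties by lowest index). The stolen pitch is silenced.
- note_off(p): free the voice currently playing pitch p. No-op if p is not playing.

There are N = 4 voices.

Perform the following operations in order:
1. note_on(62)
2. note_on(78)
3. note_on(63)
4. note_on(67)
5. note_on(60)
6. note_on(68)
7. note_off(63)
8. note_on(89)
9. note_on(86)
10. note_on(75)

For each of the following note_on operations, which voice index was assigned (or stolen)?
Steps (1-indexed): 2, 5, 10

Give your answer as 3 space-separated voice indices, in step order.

Answer: 1 0 0

Derivation:
Op 1: note_on(62): voice 0 is free -> assigned | voices=[62 - - -]
Op 2: note_on(78): voice 1 is free -> assigned | voices=[62 78 - -]
Op 3: note_on(63): voice 2 is free -> assigned | voices=[62 78 63 -]
Op 4: note_on(67): voice 3 is free -> assigned | voices=[62 78 63 67]
Op 5: note_on(60): all voices busy, STEAL voice 0 (pitch 62, oldest) -> assign | voices=[60 78 63 67]
Op 6: note_on(68): all voices busy, STEAL voice 1 (pitch 78, oldest) -> assign | voices=[60 68 63 67]
Op 7: note_off(63): free voice 2 | voices=[60 68 - 67]
Op 8: note_on(89): voice 2 is free -> assigned | voices=[60 68 89 67]
Op 9: note_on(86): all voices busy, STEAL voice 3 (pitch 67, oldest) -> assign | voices=[60 68 89 86]
Op 10: note_on(75): all voices busy, STEAL voice 0 (pitch 60, oldest) -> assign | voices=[75 68 89 86]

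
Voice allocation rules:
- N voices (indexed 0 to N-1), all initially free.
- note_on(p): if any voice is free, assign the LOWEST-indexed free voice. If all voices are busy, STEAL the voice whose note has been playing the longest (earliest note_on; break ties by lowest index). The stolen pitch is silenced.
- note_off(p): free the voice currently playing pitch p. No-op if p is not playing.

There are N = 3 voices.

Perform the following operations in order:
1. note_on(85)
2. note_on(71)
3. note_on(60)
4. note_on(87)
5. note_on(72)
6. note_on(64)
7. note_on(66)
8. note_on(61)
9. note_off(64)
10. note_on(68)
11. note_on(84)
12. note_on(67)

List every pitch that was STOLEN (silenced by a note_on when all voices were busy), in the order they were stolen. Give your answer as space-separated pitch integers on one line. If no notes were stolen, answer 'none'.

Op 1: note_on(85): voice 0 is free -> assigned | voices=[85 - -]
Op 2: note_on(71): voice 1 is free -> assigned | voices=[85 71 -]
Op 3: note_on(60): voice 2 is free -> assigned | voices=[85 71 60]
Op 4: note_on(87): all voices busy, STEAL voice 0 (pitch 85, oldest) -> assign | voices=[87 71 60]
Op 5: note_on(72): all voices busy, STEAL voice 1 (pitch 71, oldest) -> assign | voices=[87 72 60]
Op 6: note_on(64): all voices busy, STEAL voice 2 (pitch 60, oldest) -> assign | voices=[87 72 64]
Op 7: note_on(66): all voices busy, STEAL voice 0 (pitch 87, oldest) -> assign | voices=[66 72 64]
Op 8: note_on(61): all voices busy, STEAL voice 1 (pitch 72, oldest) -> assign | voices=[66 61 64]
Op 9: note_off(64): free voice 2 | voices=[66 61 -]
Op 10: note_on(68): voice 2 is free -> assigned | voices=[66 61 68]
Op 11: note_on(84): all voices busy, STEAL voice 0 (pitch 66, oldest) -> assign | voices=[84 61 68]
Op 12: note_on(67): all voices busy, STEAL voice 1 (pitch 61, oldest) -> assign | voices=[84 67 68]

Answer: 85 71 60 87 72 66 61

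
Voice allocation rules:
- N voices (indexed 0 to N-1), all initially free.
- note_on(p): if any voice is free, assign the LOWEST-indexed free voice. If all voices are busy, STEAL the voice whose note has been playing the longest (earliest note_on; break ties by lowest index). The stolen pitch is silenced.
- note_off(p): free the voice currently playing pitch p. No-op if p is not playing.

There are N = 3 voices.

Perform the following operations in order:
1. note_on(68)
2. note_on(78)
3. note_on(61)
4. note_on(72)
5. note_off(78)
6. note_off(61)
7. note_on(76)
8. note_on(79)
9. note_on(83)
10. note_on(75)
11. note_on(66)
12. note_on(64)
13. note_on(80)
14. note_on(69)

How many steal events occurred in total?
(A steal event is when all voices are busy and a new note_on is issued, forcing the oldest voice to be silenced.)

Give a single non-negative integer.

Answer: 7

Derivation:
Op 1: note_on(68): voice 0 is free -> assigned | voices=[68 - -]
Op 2: note_on(78): voice 1 is free -> assigned | voices=[68 78 -]
Op 3: note_on(61): voice 2 is free -> assigned | voices=[68 78 61]
Op 4: note_on(72): all voices busy, STEAL voice 0 (pitch 68, oldest) -> assign | voices=[72 78 61]
Op 5: note_off(78): free voice 1 | voices=[72 - 61]
Op 6: note_off(61): free voice 2 | voices=[72 - -]
Op 7: note_on(76): voice 1 is free -> assigned | voices=[72 76 -]
Op 8: note_on(79): voice 2 is free -> assigned | voices=[72 76 79]
Op 9: note_on(83): all voices busy, STEAL voice 0 (pitch 72, oldest) -> assign | voices=[83 76 79]
Op 10: note_on(75): all voices busy, STEAL voice 1 (pitch 76, oldest) -> assign | voices=[83 75 79]
Op 11: note_on(66): all voices busy, STEAL voice 2 (pitch 79, oldest) -> assign | voices=[83 75 66]
Op 12: note_on(64): all voices busy, STEAL voice 0 (pitch 83, oldest) -> assign | voices=[64 75 66]
Op 13: note_on(80): all voices busy, STEAL voice 1 (pitch 75, oldest) -> assign | voices=[64 80 66]
Op 14: note_on(69): all voices busy, STEAL voice 2 (pitch 66, oldest) -> assign | voices=[64 80 69]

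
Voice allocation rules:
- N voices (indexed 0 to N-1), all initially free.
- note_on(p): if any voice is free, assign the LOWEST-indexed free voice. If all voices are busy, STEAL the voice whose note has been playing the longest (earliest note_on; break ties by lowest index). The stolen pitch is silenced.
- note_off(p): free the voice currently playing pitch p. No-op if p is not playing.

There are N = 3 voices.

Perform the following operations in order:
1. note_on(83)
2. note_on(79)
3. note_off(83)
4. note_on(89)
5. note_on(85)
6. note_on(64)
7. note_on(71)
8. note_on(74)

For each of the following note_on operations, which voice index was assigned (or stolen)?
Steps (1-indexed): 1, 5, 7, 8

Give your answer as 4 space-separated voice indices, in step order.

Answer: 0 2 0 2

Derivation:
Op 1: note_on(83): voice 0 is free -> assigned | voices=[83 - -]
Op 2: note_on(79): voice 1 is free -> assigned | voices=[83 79 -]
Op 3: note_off(83): free voice 0 | voices=[- 79 -]
Op 4: note_on(89): voice 0 is free -> assigned | voices=[89 79 -]
Op 5: note_on(85): voice 2 is free -> assigned | voices=[89 79 85]
Op 6: note_on(64): all voices busy, STEAL voice 1 (pitch 79, oldest) -> assign | voices=[89 64 85]
Op 7: note_on(71): all voices busy, STEAL voice 0 (pitch 89, oldest) -> assign | voices=[71 64 85]
Op 8: note_on(74): all voices busy, STEAL voice 2 (pitch 85, oldest) -> assign | voices=[71 64 74]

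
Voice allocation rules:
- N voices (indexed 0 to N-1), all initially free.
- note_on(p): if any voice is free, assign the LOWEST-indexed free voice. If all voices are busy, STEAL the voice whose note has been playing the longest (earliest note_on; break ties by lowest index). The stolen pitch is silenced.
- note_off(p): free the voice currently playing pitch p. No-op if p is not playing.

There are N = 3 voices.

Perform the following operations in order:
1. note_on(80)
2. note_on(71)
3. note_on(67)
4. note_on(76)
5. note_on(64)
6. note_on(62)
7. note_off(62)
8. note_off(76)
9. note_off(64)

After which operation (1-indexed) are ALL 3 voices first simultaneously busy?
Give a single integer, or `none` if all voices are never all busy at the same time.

Answer: 3

Derivation:
Op 1: note_on(80): voice 0 is free -> assigned | voices=[80 - -]
Op 2: note_on(71): voice 1 is free -> assigned | voices=[80 71 -]
Op 3: note_on(67): voice 2 is free -> assigned | voices=[80 71 67]
Op 4: note_on(76): all voices busy, STEAL voice 0 (pitch 80, oldest) -> assign | voices=[76 71 67]
Op 5: note_on(64): all voices busy, STEAL voice 1 (pitch 71, oldest) -> assign | voices=[76 64 67]
Op 6: note_on(62): all voices busy, STEAL voice 2 (pitch 67, oldest) -> assign | voices=[76 64 62]
Op 7: note_off(62): free voice 2 | voices=[76 64 -]
Op 8: note_off(76): free voice 0 | voices=[- 64 -]
Op 9: note_off(64): free voice 1 | voices=[- - -]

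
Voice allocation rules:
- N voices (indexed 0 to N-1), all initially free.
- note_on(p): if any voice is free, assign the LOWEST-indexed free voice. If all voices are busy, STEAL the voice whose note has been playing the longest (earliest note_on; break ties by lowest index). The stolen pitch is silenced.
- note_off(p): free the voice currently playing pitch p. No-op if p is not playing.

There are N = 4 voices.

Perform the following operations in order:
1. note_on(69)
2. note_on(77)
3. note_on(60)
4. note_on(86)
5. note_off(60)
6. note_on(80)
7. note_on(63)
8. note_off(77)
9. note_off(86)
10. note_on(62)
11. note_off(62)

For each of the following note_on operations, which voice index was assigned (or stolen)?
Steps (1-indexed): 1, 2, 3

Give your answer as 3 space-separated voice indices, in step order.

Answer: 0 1 2

Derivation:
Op 1: note_on(69): voice 0 is free -> assigned | voices=[69 - - -]
Op 2: note_on(77): voice 1 is free -> assigned | voices=[69 77 - -]
Op 3: note_on(60): voice 2 is free -> assigned | voices=[69 77 60 -]
Op 4: note_on(86): voice 3 is free -> assigned | voices=[69 77 60 86]
Op 5: note_off(60): free voice 2 | voices=[69 77 - 86]
Op 6: note_on(80): voice 2 is free -> assigned | voices=[69 77 80 86]
Op 7: note_on(63): all voices busy, STEAL voice 0 (pitch 69, oldest) -> assign | voices=[63 77 80 86]
Op 8: note_off(77): free voice 1 | voices=[63 - 80 86]
Op 9: note_off(86): free voice 3 | voices=[63 - 80 -]
Op 10: note_on(62): voice 1 is free -> assigned | voices=[63 62 80 -]
Op 11: note_off(62): free voice 1 | voices=[63 - 80 -]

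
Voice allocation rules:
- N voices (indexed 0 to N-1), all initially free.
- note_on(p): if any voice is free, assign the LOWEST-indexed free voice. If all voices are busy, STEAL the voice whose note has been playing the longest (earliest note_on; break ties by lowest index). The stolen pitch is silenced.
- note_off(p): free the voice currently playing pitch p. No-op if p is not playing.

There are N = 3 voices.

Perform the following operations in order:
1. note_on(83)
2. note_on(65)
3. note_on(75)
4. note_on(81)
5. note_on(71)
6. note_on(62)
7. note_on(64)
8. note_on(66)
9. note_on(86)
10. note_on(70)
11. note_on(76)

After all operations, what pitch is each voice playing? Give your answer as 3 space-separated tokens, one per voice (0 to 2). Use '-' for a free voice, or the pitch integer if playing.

Answer: 70 76 86

Derivation:
Op 1: note_on(83): voice 0 is free -> assigned | voices=[83 - -]
Op 2: note_on(65): voice 1 is free -> assigned | voices=[83 65 -]
Op 3: note_on(75): voice 2 is free -> assigned | voices=[83 65 75]
Op 4: note_on(81): all voices busy, STEAL voice 0 (pitch 83, oldest) -> assign | voices=[81 65 75]
Op 5: note_on(71): all voices busy, STEAL voice 1 (pitch 65, oldest) -> assign | voices=[81 71 75]
Op 6: note_on(62): all voices busy, STEAL voice 2 (pitch 75, oldest) -> assign | voices=[81 71 62]
Op 7: note_on(64): all voices busy, STEAL voice 0 (pitch 81, oldest) -> assign | voices=[64 71 62]
Op 8: note_on(66): all voices busy, STEAL voice 1 (pitch 71, oldest) -> assign | voices=[64 66 62]
Op 9: note_on(86): all voices busy, STEAL voice 2 (pitch 62, oldest) -> assign | voices=[64 66 86]
Op 10: note_on(70): all voices busy, STEAL voice 0 (pitch 64, oldest) -> assign | voices=[70 66 86]
Op 11: note_on(76): all voices busy, STEAL voice 1 (pitch 66, oldest) -> assign | voices=[70 76 86]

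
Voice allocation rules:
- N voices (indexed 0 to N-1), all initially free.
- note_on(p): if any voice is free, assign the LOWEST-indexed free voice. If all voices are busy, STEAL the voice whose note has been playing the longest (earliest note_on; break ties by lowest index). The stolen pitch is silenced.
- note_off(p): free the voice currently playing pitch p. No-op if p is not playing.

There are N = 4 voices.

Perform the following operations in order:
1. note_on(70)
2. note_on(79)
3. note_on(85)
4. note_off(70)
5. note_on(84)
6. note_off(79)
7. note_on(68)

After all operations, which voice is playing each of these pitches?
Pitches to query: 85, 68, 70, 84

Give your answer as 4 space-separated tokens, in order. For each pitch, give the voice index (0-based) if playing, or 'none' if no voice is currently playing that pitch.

Op 1: note_on(70): voice 0 is free -> assigned | voices=[70 - - -]
Op 2: note_on(79): voice 1 is free -> assigned | voices=[70 79 - -]
Op 3: note_on(85): voice 2 is free -> assigned | voices=[70 79 85 -]
Op 4: note_off(70): free voice 0 | voices=[- 79 85 -]
Op 5: note_on(84): voice 0 is free -> assigned | voices=[84 79 85 -]
Op 6: note_off(79): free voice 1 | voices=[84 - 85 -]
Op 7: note_on(68): voice 1 is free -> assigned | voices=[84 68 85 -]

Answer: 2 1 none 0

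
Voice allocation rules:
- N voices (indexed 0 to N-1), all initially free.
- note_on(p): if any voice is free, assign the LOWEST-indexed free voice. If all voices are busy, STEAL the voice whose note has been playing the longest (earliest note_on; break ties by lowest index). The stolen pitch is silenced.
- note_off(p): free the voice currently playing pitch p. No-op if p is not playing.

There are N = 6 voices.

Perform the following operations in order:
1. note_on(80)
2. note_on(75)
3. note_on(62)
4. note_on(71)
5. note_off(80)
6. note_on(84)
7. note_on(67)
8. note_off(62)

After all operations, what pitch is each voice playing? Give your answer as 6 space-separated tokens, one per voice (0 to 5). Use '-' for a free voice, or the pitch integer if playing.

Answer: 84 75 - 71 67 -

Derivation:
Op 1: note_on(80): voice 0 is free -> assigned | voices=[80 - - - - -]
Op 2: note_on(75): voice 1 is free -> assigned | voices=[80 75 - - - -]
Op 3: note_on(62): voice 2 is free -> assigned | voices=[80 75 62 - - -]
Op 4: note_on(71): voice 3 is free -> assigned | voices=[80 75 62 71 - -]
Op 5: note_off(80): free voice 0 | voices=[- 75 62 71 - -]
Op 6: note_on(84): voice 0 is free -> assigned | voices=[84 75 62 71 - -]
Op 7: note_on(67): voice 4 is free -> assigned | voices=[84 75 62 71 67 -]
Op 8: note_off(62): free voice 2 | voices=[84 75 - 71 67 -]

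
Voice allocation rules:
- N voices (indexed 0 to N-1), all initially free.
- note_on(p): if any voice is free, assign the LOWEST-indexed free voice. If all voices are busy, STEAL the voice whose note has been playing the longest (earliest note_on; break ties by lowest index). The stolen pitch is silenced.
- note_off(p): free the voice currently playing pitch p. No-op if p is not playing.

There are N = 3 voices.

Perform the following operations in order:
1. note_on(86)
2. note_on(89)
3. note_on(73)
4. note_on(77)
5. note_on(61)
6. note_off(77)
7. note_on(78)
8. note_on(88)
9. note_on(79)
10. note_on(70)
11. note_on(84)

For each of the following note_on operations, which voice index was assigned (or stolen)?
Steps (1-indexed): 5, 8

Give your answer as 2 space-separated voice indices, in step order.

Op 1: note_on(86): voice 0 is free -> assigned | voices=[86 - -]
Op 2: note_on(89): voice 1 is free -> assigned | voices=[86 89 -]
Op 3: note_on(73): voice 2 is free -> assigned | voices=[86 89 73]
Op 4: note_on(77): all voices busy, STEAL voice 0 (pitch 86, oldest) -> assign | voices=[77 89 73]
Op 5: note_on(61): all voices busy, STEAL voice 1 (pitch 89, oldest) -> assign | voices=[77 61 73]
Op 6: note_off(77): free voice 0 | voices=[- 61 73]
Op 7: note_on(78): voice 0 is free -> assigned | voices=[78 61 73]
Op 8: note_on(88): all voices busy, STEAL voice 2 (pitch 73, oldest) -> assign | voices=[78 61 88]
Op 9: note_on(79): all voices busy, STEAL voice 1 (pitch 61, oldest) -> assign | voices=[78 79 88]
Op 10: note_on(70): all voices busy, STEAL voice 0 (pitch 78, oldest) -> assign | voices=[70 79 88]
Op 11: note_on(84): all voices busy, STEAL voice 2 (pitch 88, oldest) -> assign | voices=[70 79 84]

Answer: 1 2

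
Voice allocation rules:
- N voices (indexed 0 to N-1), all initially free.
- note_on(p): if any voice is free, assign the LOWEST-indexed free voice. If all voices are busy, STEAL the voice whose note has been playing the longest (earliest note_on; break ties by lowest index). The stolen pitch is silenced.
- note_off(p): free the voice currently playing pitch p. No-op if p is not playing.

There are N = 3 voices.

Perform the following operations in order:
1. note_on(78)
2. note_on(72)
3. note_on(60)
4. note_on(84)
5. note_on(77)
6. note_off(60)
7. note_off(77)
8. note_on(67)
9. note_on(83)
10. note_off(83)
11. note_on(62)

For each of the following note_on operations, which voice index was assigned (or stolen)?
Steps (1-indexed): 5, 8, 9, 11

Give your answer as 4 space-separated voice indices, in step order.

Op 1: note_on(78): voice 0 is free -> assigned | voices=[78 - -]
Op 2: note_on(72): voice 1 is free -> assigned | voices=[78 72 -]
Op 3: note_on(60): voice 2 is free -> assigned | voices=[78 72 60]
Op 4: note_on(84): all voices busy, STEAL voice 0 (pitch 78, oldest) -> assign | voices=[84 72 60]
Op 5: note_on(77): all voices busy, STEAL voice 1 (pitch 72, oldest) -> assign | voices=[84 77 60]
Op 6: note_off(60): free voice 2 | voices=[84 77 -]
Op 7: note_off(77): free voice 1 | voices=[84 - -]
Op 8: note_on(67): voice 1 is free -> assigned | voices=[84 67 -]
Op 9: note_on(83): voice 2 is free -> assigned | voices=[84 67 83]
Op 10: note_off(83): free voice 2 | voices=[84 67 -]
Op 11: note_on(62): voice 2 is free -> assigned | voices=[84 67 62]

Answer: 1 1 2 2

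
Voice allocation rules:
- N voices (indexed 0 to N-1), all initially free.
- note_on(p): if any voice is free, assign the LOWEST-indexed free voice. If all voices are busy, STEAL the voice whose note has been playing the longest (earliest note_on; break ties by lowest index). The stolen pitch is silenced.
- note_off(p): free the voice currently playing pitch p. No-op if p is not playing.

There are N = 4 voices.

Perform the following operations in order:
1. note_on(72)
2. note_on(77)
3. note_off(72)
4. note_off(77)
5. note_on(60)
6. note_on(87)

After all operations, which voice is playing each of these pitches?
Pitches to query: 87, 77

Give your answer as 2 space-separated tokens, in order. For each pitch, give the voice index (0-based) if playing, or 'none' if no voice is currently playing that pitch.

Op 1: note_on(72): voice 0 is free -> assigned | voices=[72 - - -]
Op 2: note_on(77): voice 1 is free -> assigned | voices=[72 77 - -]
Op 3: note_off(72): free voice 0 | voices=[- 77 - -]
Op 4: note_off(77): free voice 1 | voices=[- - - -]
Op 5: note_on(60): voice 0 is free -> assigned | voices=[60 - - -]
Op 6: note_on(87): voice 1 is free -> assigned | voices=[60 87 - -]

Answer: 1 none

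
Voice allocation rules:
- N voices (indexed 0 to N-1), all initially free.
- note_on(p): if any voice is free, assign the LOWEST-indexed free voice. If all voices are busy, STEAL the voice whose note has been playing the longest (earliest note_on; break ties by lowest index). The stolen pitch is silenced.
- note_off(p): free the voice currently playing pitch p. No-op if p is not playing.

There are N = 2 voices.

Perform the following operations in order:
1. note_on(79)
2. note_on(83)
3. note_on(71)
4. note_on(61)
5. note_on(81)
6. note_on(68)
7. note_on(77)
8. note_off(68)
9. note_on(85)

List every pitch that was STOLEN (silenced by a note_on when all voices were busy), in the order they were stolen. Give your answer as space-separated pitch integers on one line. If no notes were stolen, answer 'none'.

Answer: 79 83 71 61 81

Derivation:
Op 1: note_on(79): voice 0 is free -> assigned | voices=[79 -]
Op 2: note_on(83): voice 1 is free -> assigned | voices=[79 83]
Op 3: note_on(71): all voices busy, STEAL voice 0 (pitch 79, oldest) -> assign | voices=[71 83]
Op 4: note_on(61): all voices busy, STEAL voice 1 (pitch 83, oldest) -> assign | voices=[71 61]
Op 5: note_on(81): all voices busy, STEAL voice 0 (pitch 71, oldest) -> assign | voices=[81 61]
Op 6: note_on(68): all voices busy, STEAL voice 1 (pitch 61, oldest) -> assign | voices=[81 68]
Op 7: note_on(77): all voices busy, STEAL voice 0 (pitch 81, oldest) -> assign | voices=[77 68]
Op 8: note_off(68): free voice 1 | voices=[77 -]
Op 9: note_on(85): voice 1 is free -> assigned | voices=[77 85]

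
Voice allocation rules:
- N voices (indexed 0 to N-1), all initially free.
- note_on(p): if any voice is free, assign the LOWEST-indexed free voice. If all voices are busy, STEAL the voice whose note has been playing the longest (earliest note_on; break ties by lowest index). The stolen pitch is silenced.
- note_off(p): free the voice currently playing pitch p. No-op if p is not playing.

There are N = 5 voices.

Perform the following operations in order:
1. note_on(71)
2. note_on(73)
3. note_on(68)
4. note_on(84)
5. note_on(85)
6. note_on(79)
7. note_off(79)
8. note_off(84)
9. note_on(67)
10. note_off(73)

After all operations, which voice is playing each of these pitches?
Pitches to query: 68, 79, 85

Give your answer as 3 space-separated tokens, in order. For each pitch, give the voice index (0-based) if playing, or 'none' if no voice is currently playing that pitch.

Answer: 2 none 4

Derivation:
Op 1: note_on(71): voice 0 is free -> assigned | voices=[71 - - - -]
Op 2: note_on(73): voice 1 is free -> assigned | voices=[71 73 - - -]
Op 3: note_on(68): voice 2 is free -> assigned | voices=[71 73 68 - -]
Op 4: note_on(84): voice 3 is free -> assigned | voices=[71 73 68 84 -]
Op 5: note_on(85): voice 4 is free -> assigned | voices=[71 73 68 84 85]
Op 6: note_on(79): all voices busy, STEAL voice 0 (pitch 71, oldest) -> assign | voices=[79 73 68 84 85]
Op 7: note_off(79): free voice 0 | voices=[- 73 68 84 85]
Op 8: note_off(84): free voice 3 | voices=[- 73 68 - 85]
Op 9: note_on(67): voice 0 is free -> assigned | voices=[67 73 68 - 85]
Op 10: note_off(73): free voice 1 | voices=[67 - 68 - 85]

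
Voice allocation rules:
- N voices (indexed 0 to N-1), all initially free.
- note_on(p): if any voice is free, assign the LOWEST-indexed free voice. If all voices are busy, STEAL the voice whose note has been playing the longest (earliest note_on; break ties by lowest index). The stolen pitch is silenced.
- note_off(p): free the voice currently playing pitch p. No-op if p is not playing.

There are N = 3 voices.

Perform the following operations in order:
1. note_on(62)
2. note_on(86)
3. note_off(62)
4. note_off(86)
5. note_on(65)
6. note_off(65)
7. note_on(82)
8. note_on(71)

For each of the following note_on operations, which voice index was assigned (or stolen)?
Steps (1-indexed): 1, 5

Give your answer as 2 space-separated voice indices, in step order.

Op 1: note_on(62): voice 0 is free -> assigned | voices=[62 - -]
Op 2: note_on(86): voice 1 is free -> assigned | voices=[62 86 -]
Op 3: note_off(62): free voice 0 | voices=[- 86 -]
Op 4: note_off(86): free voice 1 | voices=[- - -]
Op 5: note_on(65): voice 0 is free -> assigned | voices=[65 - -]
Op 6: note_off(65): free voice 0 | voices=[- - -]
Op 7: note_on(82): voice 0 is free -> assigned | voices=[82 - -]
Op 8: note_on(71): voice 1 is free -> assigned | voices=[82 71 -]

Answer: 0 0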